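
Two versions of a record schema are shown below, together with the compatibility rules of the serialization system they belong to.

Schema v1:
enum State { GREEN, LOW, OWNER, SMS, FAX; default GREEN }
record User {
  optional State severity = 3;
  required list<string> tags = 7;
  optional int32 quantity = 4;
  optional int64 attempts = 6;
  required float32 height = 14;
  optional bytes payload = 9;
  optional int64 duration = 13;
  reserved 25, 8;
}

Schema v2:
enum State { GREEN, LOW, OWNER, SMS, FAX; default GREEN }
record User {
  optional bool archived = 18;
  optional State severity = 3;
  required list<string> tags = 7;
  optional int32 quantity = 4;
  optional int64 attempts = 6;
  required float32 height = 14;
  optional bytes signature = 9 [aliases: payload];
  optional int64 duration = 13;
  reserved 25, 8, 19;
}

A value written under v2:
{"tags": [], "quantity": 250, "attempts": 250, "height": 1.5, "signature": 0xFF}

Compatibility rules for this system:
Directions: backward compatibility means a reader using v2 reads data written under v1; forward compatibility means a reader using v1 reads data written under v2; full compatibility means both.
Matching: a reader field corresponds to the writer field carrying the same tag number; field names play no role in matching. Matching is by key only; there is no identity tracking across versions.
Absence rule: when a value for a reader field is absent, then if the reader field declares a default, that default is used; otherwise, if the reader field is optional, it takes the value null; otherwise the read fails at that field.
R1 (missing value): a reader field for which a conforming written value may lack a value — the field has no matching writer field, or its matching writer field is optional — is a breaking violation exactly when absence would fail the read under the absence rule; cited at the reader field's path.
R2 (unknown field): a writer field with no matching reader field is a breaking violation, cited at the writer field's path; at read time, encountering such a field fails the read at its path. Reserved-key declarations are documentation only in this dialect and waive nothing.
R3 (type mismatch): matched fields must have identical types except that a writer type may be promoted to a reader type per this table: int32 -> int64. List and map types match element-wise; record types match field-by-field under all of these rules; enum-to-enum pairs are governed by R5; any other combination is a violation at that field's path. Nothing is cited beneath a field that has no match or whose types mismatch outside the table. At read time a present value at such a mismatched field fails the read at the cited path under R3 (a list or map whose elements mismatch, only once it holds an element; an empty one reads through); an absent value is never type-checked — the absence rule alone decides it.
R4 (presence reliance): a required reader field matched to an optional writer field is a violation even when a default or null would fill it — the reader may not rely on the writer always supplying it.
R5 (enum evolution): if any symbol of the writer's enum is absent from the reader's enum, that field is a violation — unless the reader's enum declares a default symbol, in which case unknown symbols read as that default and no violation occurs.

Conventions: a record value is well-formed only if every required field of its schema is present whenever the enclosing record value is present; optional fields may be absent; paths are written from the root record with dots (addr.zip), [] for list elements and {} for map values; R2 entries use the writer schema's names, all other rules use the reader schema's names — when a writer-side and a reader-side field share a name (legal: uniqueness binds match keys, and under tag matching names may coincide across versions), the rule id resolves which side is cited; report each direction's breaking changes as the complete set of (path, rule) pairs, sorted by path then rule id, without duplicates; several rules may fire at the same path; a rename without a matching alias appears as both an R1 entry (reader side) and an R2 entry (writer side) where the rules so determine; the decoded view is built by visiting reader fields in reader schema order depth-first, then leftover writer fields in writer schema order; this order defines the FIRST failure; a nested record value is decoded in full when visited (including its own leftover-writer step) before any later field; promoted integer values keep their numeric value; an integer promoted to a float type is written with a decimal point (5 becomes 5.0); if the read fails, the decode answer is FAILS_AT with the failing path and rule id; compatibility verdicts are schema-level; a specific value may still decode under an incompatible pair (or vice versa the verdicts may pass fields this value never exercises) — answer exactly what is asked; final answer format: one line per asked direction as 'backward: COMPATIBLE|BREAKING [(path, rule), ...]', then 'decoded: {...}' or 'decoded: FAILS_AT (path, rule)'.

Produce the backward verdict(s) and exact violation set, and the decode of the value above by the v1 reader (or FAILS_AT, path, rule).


in User below, arrows point writer -> reader
backward pass over User, reader schema v2, writer schema v1:
  archived has no writer counterpart
  severity: State -> State, writer optional; from severity
  tags: list<string> -> list<string>, writer required; from tags
  quantity: int32 -> int32, writer optional; from quantity
  attempts: int64 -> int64, writer optional; from attempts
  height: float32 -> float32, writer required; from height
  signature: bytes -> bytes, writer optional; from payload
  duration: int64 -> int64, writer optional; from duration
  => no violations; backward on User: COMPATIBLE
decoding the User value with the v1 reader:
  severity := null (absent, optional -> null)
  tags := []
  quantity := 250
  attempts := 250
  height := 1.5
  payload := 0xFF (from writer signature)
  duration := null (absent, optional -> null)
  => decoded: {"severity": null, "tags": [], "quantity": 250, "attempts": 250, "height": 1.5, "payload": 0xFF, "duration": null}
the other User changes do not affect what is asked:
  added field archived to record User: optional bool, tag 18 (in v2 it sits immediately before severity) -> matters only for User's forward compatibility — outside the asked direction
  renamed field payload to signature in record User (alias payload declared on the renamed field) -> inert for the asked User verdict: nothing fires

backward: COMPATIBLE []; decoded: {"severity": null, "tags": [], "quantity": 250, "attempts": 250, "height": 1.5, "payload": 0xFF, "duration": null}


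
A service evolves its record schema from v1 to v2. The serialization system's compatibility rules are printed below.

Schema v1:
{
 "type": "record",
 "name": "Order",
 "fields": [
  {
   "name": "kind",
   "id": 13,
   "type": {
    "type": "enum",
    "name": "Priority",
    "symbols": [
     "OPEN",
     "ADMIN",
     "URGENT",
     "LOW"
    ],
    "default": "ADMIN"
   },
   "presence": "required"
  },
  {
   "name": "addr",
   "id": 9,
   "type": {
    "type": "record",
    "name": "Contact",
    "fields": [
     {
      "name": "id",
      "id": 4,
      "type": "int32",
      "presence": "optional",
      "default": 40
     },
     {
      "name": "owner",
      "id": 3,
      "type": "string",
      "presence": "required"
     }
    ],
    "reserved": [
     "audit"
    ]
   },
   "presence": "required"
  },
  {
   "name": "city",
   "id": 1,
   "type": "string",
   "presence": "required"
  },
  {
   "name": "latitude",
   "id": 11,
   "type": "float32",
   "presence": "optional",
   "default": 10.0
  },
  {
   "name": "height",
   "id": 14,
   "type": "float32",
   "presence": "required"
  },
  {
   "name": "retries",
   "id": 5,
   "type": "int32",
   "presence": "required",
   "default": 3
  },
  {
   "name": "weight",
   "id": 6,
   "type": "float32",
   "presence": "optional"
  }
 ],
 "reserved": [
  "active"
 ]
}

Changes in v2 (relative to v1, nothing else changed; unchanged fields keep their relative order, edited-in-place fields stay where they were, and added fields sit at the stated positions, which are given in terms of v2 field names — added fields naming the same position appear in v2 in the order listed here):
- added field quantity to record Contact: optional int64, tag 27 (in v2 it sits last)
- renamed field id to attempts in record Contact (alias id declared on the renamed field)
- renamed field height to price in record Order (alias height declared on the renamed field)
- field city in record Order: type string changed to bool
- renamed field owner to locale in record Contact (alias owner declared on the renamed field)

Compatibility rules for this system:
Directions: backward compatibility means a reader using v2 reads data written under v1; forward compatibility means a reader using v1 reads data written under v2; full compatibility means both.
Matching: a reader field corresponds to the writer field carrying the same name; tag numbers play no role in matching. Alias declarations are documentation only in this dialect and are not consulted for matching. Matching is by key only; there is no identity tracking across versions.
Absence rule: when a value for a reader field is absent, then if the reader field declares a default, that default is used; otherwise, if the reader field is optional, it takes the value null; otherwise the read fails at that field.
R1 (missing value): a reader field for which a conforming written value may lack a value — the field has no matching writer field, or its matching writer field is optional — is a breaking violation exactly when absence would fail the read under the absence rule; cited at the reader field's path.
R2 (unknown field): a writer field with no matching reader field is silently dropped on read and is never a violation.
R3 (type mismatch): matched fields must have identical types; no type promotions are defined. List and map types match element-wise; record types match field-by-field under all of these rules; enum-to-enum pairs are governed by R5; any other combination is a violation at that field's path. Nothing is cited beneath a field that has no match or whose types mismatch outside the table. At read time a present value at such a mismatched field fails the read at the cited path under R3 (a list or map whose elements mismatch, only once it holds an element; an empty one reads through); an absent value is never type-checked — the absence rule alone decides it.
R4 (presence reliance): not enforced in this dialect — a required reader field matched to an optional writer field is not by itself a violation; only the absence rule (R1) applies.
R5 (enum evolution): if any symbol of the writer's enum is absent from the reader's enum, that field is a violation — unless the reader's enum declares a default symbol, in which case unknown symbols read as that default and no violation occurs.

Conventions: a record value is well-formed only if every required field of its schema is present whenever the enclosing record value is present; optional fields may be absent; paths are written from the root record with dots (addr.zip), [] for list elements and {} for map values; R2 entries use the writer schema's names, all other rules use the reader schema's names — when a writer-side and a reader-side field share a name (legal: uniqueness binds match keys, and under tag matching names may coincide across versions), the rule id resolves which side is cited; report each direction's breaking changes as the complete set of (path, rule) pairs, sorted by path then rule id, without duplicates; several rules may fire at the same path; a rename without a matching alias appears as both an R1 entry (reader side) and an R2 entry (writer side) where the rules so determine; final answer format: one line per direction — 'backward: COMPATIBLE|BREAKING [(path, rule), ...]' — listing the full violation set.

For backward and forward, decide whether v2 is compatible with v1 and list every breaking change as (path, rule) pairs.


backward: BREAKING [(addr.locale, R1), (city, R3), (price, R1)]; forward: BREAKING [(addr.owner, R1), (city, R3), (height, R1)]

each type pair in Order: writer, then reader
backward analysis of Order with v2 as reader and v1 as writer:
  kind: Priority -> Priority, writer required; from kind
  addr: Contact -> Contact, writer required; from addr
  city: string -> bool, writer required; from city
  latitude: float32 -> float32, writer optional; from latitude
  no writer field matches reader price
  retries: int32 -> int32, writer required; from retries
  weight: float32 -> float32, writer optional; from weight
  leftover writer field: height
  no writer field matches reader addr.attempts
  no writer field matches reader addr.locale
  no writer field matches reader addr.quantity
  leftover writer field: addr.id
  leftover writer field: addr.owner
  violation R1 at addr.locale
  violation R3 at city
  violation R1 at price
  => backward: BREAKING (3)
forward analysis of Order with v1 as reader and v2 as writer:
  kind: Priority -> Priority, writer required; from kind
  addr: Contact -> Contact, writer required; from addr
  city: bool -> string, writer required; from city
  latitude: float32 -> float32, writer optional; from latitude
  no writer field matches reader height
  retries: int32 -> int32, writer required; from retries
  weight: float32 -> float32, writer optional; from weight
  leftover writer field: price
  no writer field matches reader addr.id
  no writer field matches reader addr.owner
  leftover writer field: addr.attempts
  leftover writer field: addr.locale
  leftover writer field: addr.quantity
  violation R1 at addr.owner
  violation R3 at city
  violation R1 at height
  => forward: BREAKING (3)


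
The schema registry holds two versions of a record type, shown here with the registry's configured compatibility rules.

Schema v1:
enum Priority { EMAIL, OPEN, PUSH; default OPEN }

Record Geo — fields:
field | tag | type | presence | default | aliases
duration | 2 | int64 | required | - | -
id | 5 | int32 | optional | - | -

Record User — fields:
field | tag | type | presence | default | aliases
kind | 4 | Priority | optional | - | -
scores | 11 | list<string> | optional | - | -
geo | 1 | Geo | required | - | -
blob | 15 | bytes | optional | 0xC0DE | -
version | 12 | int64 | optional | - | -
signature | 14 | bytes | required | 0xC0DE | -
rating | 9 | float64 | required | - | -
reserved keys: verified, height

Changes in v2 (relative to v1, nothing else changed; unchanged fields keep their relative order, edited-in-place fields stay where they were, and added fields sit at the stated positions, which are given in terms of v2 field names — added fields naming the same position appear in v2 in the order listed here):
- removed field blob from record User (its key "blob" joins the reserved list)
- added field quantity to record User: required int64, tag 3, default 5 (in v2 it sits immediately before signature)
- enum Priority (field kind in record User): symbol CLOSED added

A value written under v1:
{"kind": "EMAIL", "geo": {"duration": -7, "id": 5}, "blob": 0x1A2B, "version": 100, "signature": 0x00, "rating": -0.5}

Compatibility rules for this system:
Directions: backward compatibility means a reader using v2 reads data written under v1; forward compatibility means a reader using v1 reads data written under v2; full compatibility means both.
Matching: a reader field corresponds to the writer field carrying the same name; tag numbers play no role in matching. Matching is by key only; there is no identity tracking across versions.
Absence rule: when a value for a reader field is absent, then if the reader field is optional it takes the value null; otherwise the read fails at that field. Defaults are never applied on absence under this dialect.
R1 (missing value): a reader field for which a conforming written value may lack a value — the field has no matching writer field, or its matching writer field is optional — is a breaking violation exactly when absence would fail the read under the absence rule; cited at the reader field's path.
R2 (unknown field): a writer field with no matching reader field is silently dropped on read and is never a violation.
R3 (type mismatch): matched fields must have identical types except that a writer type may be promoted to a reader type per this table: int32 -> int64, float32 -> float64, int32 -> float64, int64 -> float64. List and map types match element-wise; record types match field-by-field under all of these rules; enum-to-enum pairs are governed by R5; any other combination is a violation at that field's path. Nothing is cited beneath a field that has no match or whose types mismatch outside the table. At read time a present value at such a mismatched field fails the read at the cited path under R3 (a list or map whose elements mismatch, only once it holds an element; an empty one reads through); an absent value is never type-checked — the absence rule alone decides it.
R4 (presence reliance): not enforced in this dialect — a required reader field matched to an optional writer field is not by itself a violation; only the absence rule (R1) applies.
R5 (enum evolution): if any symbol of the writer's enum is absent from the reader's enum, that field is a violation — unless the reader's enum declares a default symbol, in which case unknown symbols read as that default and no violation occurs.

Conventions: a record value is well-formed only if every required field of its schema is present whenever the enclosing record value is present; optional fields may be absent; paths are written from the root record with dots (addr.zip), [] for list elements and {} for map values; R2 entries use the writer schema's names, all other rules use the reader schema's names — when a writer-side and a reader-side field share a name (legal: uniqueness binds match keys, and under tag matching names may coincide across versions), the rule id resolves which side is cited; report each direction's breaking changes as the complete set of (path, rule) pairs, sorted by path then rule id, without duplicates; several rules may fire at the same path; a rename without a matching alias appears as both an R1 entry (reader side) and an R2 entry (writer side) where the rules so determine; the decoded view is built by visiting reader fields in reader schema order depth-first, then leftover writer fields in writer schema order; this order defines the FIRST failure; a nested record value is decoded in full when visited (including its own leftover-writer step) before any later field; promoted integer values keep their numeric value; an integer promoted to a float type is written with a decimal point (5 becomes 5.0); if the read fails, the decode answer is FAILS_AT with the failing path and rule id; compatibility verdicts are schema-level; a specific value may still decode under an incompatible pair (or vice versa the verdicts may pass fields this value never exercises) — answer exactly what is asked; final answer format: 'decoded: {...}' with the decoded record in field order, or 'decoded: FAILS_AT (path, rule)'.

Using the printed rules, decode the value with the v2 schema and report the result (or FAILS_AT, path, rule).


each type pair in User: writer, then reader
decode (reader v2):
  kind := "EMAIL"
  scores := null (absent, optional -> null)
  geo.duration := -7
  geo.id := 5
  version := 100
  read fails at quantity under R1 (no fill)
  => FAILS_AT (quantity, R1)
ruling out the remaining User differences:
  removed field blob from record User (its key "blob" joins the reserved list) -> inert under this dialect — no rule fires on User and the result does not move
  enum Priority (field kind in record User): symbol CLOSED added -> inert under this dialect — no rule fires on User and the result does not move

decoded: FAILS_AT (quantity, R1)


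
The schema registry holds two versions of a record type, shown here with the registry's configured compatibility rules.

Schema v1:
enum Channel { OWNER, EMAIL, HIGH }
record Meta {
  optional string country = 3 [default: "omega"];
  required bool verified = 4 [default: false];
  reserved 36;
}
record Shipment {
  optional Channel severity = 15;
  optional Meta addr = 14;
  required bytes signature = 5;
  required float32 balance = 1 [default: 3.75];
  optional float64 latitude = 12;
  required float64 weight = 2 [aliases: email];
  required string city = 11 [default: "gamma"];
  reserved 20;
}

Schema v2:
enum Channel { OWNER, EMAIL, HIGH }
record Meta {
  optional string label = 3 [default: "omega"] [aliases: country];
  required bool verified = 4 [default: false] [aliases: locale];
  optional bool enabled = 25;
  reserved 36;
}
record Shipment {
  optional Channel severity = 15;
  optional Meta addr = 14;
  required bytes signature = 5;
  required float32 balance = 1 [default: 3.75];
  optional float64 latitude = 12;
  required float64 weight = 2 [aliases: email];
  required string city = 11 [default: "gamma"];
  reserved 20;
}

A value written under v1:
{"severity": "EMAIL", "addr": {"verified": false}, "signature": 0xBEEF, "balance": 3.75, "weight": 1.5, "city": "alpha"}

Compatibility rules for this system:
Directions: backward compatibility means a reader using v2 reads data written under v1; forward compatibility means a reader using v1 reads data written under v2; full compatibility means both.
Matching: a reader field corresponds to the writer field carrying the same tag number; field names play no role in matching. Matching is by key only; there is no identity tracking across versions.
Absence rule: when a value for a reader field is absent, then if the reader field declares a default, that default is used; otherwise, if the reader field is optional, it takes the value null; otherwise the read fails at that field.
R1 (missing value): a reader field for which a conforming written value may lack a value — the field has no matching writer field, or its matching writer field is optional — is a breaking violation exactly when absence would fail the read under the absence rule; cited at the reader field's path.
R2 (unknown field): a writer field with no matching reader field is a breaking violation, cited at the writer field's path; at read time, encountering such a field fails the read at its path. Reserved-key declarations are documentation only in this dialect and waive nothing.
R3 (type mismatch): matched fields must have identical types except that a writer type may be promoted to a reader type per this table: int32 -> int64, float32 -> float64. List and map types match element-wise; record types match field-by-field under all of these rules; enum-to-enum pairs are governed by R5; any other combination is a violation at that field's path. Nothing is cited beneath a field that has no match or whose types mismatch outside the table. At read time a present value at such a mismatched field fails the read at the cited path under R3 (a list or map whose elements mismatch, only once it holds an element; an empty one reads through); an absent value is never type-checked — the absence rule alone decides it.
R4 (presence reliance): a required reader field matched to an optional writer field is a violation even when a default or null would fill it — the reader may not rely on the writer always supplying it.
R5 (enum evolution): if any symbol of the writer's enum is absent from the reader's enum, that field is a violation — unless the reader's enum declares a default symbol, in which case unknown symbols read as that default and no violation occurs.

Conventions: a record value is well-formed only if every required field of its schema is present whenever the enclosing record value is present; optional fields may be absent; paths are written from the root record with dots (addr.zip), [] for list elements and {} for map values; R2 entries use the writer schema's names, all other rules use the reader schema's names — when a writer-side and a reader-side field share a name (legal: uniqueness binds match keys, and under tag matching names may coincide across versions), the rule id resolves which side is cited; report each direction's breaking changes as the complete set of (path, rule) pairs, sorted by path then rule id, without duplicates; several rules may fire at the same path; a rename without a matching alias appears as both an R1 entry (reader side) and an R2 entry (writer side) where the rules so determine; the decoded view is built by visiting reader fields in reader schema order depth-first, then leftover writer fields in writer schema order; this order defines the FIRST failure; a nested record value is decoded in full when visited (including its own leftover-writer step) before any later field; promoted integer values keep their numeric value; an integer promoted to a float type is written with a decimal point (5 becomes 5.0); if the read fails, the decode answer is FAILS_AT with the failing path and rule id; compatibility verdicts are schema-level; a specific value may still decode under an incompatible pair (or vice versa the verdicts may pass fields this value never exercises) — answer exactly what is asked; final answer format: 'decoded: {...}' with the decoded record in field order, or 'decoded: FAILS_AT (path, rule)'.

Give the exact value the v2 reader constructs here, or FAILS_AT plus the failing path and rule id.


each type pair in Shipment: writer, then reader
decode (reader v2):
  severity := "EMAIL"
  addr.label := "omega" (no value, default fills)
  addr.verified := false
  addr.enabled := null (not supplied -> null)
  signature := 0xBEEF
  balance := 3.75
  latitude := null (not supplied -> null)
  weight := 1.5
  city := "alpha"
  => decoded: {"severity": "EMAIL", "addr": {"label": "omega", "verified": false, "enabled": null}, "signature": 0xBEEF, "balance": 3.75, "latitude": null, "weight": 1.5, "city": "alpha"}

decoded: {"severity": "EMAIL", "addr": {"label": "omega", "verified": false, "enabled": null}, "signature": 0xBEEF, "balance": 3.75, "latitude": null, "weight": 1.5, "city": "alpha"}


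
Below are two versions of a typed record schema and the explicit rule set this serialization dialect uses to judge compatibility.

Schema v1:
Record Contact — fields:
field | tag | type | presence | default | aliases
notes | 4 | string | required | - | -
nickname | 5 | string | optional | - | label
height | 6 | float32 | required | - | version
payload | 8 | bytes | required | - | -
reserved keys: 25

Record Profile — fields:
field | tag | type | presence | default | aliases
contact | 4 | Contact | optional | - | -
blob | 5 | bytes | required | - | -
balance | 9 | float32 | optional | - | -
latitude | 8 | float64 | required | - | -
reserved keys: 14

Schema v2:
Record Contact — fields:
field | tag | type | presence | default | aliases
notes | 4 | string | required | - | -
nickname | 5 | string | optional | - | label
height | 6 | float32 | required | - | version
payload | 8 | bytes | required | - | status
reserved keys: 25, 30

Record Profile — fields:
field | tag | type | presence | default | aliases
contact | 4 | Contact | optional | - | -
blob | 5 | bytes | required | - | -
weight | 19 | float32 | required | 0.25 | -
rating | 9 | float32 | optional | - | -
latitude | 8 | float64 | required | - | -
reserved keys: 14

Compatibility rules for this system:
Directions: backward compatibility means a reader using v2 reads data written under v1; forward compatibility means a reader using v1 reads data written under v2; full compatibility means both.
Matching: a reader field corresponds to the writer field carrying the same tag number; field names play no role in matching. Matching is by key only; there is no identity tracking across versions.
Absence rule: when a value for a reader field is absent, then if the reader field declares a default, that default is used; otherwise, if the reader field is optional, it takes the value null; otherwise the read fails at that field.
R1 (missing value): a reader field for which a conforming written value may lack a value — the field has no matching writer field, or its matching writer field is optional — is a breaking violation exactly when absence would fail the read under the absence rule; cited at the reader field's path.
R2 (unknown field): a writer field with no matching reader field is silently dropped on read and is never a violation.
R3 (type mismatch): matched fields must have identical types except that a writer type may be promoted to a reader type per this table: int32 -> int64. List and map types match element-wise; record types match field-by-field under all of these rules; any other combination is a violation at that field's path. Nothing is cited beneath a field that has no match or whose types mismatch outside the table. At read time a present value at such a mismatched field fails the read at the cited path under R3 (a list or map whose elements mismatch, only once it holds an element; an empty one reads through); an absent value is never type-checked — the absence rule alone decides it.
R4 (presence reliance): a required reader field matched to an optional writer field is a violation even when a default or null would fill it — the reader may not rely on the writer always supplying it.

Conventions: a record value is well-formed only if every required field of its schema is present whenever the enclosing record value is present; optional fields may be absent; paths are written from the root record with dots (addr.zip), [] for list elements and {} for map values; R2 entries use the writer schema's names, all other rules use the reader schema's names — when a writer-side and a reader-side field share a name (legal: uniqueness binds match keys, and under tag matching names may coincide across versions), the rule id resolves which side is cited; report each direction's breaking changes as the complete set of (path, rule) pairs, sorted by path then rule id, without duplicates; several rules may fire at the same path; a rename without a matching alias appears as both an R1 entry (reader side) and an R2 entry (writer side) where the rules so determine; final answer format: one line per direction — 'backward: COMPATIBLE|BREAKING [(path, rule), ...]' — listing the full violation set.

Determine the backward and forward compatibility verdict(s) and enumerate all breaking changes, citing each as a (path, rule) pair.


backward: COMPATIBLE []; forward: COMPATIBLE []

each type pair in Profile: writer, then reader
backward for Profile (reader v2, writer v1):
  writer optional, Contact -> Contact: reader contact maps from writer contact
  writer required, bytes -> bytes: reader blob maps from writer blob
  weight: no writer match
  writer optional, float32 -> float32: reader rating maps from writer balance
  writer required, float64 -> float64: reader latitude maps from writer latitude
  writer required, string -> string: reader contact.notes maps from writer contact.notes
  writer optional, string -> string: reader contact.nickname maps from writer contact.nickname
  writer required, float32 -> float32: reader contact.height maps from writer contact.height
  writer required, bytes -> bytes: reader contact.payload maps from writer contact.payload
  nothing fires on Profile: backward is COMPATIBLE
forward for Profile (reader v1, writer v2):
  writer optional, Contact -> Contact: reader contact maps from writer contact
  writer required, bytes -> bytes: reader blob maps from writer blob
  writer optional, float32 -> float32: reader balance maps from writer rating
  writer required, float64 -> float64: reader latitude maps from writer latitude
  writer field weight has no reader counterpart
  writer required, string -> string: reader contact.notes maps from writer contact.notes
  writer optional, string -> string: reader contact.nickname maps from writer contact.nickname
  writer required, float32 -> float32: reader contact.height maps from writer contact.height
  writer required, bytes -> bytes: reader contact.payload maps from writer contact.payload
  nothing fires on Profile: forward is COMPATIBLE


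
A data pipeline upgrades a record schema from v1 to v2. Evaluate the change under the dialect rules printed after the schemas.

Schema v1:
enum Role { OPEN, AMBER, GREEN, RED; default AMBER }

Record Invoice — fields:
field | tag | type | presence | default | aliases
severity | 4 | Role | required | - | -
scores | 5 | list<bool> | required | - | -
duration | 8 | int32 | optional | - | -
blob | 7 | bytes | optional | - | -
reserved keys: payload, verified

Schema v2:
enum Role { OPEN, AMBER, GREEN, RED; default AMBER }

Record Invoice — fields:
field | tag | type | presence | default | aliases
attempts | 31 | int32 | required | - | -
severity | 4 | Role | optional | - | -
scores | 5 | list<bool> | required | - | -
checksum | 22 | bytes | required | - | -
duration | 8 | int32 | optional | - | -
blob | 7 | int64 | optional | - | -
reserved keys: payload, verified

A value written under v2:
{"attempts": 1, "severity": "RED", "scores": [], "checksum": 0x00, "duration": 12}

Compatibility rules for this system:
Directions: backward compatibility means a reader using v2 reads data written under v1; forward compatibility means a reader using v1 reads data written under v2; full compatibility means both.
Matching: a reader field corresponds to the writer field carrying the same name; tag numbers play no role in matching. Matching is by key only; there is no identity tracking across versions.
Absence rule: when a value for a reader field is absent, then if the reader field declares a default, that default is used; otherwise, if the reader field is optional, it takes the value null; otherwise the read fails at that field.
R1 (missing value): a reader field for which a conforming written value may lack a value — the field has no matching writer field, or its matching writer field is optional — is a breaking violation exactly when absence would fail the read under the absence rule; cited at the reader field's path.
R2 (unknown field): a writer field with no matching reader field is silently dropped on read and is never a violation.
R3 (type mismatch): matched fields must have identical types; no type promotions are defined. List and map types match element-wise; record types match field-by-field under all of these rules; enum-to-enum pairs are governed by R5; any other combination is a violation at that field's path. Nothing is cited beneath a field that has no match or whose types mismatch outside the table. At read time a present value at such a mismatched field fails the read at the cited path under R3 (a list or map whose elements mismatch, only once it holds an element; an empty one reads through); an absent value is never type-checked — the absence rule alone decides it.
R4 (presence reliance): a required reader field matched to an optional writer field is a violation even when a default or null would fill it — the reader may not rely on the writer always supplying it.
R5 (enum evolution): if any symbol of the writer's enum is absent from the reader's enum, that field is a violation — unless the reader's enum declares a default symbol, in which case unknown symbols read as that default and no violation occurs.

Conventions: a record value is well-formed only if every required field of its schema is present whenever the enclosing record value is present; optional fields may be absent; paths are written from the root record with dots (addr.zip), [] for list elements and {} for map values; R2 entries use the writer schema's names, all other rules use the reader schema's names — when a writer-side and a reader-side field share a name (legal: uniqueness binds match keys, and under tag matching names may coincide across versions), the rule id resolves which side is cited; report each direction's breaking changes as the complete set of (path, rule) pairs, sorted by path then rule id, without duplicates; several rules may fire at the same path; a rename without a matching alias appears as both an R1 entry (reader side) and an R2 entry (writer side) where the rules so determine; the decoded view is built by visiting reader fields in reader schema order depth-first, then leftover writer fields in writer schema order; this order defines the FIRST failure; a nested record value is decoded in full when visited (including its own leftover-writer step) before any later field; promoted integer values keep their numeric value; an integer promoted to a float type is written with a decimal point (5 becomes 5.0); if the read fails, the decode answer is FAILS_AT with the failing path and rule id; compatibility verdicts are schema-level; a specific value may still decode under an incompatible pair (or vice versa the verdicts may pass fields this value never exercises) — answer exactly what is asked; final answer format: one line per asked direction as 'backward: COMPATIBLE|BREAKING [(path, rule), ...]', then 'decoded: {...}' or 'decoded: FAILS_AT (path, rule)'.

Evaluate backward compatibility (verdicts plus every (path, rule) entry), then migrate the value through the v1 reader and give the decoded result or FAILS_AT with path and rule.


backward: BREAKING [(attempts, R1), (blob, R3), (checksum, R1)]; decoded: {"severity": "RED", "scores": [], "duration": 12, "blob": null}

each type pair in Invoice: writer, then reader
backward for Invoice (reader v2, writer v1):
  attempts: no writer-side match
  severity: Role -> Role, writer required; from severity
  scores: list<bool> -> list<bool>, writer required; from scores
  checksum: no writer-side match
  duration: int32 -> int32, writer optional; from duration
  blob: bytes -> int64, writer optional; from blob
  rule R1 violated at attempts
  rule R3 violated at blob
  rule R1 violated at checksum
  => backward: BREAKING (3)
migrating the Invoice value to v1:
  severity := "RED"
  scores := []
  duration := 12
  blob := null (missing; optional => null)
  writer attempts: no reader field; dropped
  writer checksum: no reader field; dropped
  => decoded: {"severity": "RED", "scores": [], "duration": 12, "blob": null}
checking off the Invoice differences that do not matter here:
  field severity in record Invoice: required changed to optional -> its effect on Invoice is confined to the forward direction, not asked


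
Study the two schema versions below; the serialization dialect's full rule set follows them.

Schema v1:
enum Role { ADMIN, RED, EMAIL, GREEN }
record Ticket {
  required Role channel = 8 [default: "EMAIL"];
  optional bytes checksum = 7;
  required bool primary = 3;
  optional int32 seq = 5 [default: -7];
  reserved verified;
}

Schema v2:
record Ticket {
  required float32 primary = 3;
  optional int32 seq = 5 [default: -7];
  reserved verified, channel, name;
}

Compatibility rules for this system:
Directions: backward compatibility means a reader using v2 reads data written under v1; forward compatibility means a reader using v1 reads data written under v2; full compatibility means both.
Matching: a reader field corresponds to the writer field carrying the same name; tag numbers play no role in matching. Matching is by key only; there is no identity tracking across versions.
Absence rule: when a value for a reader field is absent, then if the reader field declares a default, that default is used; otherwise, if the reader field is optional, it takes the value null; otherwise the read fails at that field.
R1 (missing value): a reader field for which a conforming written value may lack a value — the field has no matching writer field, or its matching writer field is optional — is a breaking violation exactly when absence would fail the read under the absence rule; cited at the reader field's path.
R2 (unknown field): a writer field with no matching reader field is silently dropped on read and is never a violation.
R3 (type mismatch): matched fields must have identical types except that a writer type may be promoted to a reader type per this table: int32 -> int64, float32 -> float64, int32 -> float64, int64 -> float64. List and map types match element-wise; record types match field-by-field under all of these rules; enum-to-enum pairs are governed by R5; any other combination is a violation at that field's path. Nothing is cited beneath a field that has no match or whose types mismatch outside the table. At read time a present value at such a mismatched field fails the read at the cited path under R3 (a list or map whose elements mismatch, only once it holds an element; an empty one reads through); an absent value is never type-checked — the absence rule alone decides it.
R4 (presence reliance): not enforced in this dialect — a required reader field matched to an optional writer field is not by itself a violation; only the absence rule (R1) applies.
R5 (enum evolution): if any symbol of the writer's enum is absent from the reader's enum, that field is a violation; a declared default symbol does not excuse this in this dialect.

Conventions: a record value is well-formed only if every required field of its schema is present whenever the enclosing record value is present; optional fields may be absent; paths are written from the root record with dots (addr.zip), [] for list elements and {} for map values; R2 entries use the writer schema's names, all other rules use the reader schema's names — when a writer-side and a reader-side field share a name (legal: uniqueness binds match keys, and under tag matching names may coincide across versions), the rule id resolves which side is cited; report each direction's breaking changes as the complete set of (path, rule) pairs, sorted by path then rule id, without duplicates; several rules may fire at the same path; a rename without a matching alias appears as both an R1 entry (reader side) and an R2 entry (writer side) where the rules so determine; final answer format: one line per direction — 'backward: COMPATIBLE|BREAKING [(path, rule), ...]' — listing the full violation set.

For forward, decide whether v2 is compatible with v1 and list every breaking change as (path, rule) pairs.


forward: BREAKING [(primary, R3)]

in Ticket below, arrows point writer -> reader
checking forward for Ticket: reader v1 against writer v2:
  channel has no writer counterpart
  checksum has no writer counterpart
  writer required, float32 -> bool: reader primary maps from writer primary
  writer optional, int32 -> int32: reader seq maps from writer seq
  violation R3 at primary
  => 1 violation(s): forward is BREAKING for Ticket
ruling out the remaining Ticket differences:
  removed field checksum from record Ticket -> inert for the asked Ticket verdict: nothing fires
  removed field channel from record Ticket (its key "channel" joins the reserved list) -> inert for the asked Ticket verdict: nothing fires
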